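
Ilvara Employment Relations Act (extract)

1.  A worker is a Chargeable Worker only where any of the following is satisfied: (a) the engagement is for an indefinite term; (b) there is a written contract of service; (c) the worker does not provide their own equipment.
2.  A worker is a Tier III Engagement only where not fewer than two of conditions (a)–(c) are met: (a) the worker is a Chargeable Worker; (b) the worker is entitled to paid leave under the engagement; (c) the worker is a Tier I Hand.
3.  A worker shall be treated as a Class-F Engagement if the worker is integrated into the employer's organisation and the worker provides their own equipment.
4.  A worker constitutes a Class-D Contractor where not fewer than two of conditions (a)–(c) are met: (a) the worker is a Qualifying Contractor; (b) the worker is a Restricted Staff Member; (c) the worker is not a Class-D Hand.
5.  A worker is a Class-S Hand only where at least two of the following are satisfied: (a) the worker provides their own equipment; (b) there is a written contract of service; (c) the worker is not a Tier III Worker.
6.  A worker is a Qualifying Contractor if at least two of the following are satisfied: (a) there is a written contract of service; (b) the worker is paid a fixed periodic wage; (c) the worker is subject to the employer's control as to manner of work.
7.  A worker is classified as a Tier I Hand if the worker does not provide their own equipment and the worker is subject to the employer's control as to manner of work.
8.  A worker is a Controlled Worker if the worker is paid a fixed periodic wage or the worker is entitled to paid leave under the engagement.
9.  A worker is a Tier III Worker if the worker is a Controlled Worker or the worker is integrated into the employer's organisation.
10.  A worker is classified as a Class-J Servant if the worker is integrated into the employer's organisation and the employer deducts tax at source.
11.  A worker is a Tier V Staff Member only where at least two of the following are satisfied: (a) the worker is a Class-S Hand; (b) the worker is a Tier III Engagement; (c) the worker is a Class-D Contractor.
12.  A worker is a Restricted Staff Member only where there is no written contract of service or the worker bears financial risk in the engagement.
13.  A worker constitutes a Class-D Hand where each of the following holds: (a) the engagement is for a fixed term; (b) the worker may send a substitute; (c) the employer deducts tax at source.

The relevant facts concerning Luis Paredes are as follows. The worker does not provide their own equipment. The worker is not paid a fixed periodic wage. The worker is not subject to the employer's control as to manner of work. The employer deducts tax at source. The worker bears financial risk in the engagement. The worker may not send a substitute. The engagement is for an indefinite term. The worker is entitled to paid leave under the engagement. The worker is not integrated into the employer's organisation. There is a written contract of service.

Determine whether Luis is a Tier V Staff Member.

paragraph 8 — Controlled Worker: [the worker is paid a fixed periodic wage? no] OR [the worker is entitled to paid leave under the engagement? yes] → satisfied.
paragraph 9 — Tier III Worker: [Controlled Worker (paragraph 8)? yes] OR [the worker is integrated into the employer's organisation? no] → satisfied.
paragraph 5 — Class-S Hand: the worker provides their own equipment? no; there is a written contract of service? yes; not a Tier III Worker (paragraph 9)? no — 1 of 3 hold (need ≥2) → not satisfied.
paragraph 1 — Chargeable Worker: [the engagement is for an indefinite term? yes] OR [there is a written contract of service? yes] OR [the worker does not provide their own equipment? yes] → satisfied.
paragraph 7 — Tier I Hand: [the worker does not provide their own equipment? yes] AND [the worker is subject to the employer's control as to manner of work? no] → not satisfied.
paragraph 2 — Tier III Engagement: Chargeable Worker (paragraph 1)? yes; the worker is entitled to paid leave under the engagement? yes; Tier I Hand (paragraph 7)? no — 2 of 3 hold (need ≥2) → satisfied.
paragraph 6 — Qualifying Contractor: there is a written contract of service? yes; the worker is paid a fixed periodic wage? no; the worker is subject to the employer's control as to manner of work? no — 1 of 3 hold (need ≥2) → not satisfied.
paragraph 12 — Restricted Staff Member: [there is no written contract of service? no] OR [the worker bears financial risk in the engagement? yes] → satisfied.
paragraph 13 — Class-D Hand: [the engagement is for a fixed term? no] AND [the worker may send a substitute? no] AND [the employer deducts tax at source? yes] → not satisfied.
paragraph 4 — Class-D Contractor: Qualifying Contractor (paragraph 6)? no; Restricted Staff Member (paragraph 12)? yes; not a Class-D Hand (paragraph 13)? yes — 2 of 3 hold (need ≥2) → satisfied.
paragraph 11 — Tier V Staff Member: Class-S Hand (paragraph 5)? no; Tier III Engagement (paragraph 2)? yes; Class-D Contractor (paragraph 4)? yes — 2 of 3 hold (need ≥2) → satisfied.

Yes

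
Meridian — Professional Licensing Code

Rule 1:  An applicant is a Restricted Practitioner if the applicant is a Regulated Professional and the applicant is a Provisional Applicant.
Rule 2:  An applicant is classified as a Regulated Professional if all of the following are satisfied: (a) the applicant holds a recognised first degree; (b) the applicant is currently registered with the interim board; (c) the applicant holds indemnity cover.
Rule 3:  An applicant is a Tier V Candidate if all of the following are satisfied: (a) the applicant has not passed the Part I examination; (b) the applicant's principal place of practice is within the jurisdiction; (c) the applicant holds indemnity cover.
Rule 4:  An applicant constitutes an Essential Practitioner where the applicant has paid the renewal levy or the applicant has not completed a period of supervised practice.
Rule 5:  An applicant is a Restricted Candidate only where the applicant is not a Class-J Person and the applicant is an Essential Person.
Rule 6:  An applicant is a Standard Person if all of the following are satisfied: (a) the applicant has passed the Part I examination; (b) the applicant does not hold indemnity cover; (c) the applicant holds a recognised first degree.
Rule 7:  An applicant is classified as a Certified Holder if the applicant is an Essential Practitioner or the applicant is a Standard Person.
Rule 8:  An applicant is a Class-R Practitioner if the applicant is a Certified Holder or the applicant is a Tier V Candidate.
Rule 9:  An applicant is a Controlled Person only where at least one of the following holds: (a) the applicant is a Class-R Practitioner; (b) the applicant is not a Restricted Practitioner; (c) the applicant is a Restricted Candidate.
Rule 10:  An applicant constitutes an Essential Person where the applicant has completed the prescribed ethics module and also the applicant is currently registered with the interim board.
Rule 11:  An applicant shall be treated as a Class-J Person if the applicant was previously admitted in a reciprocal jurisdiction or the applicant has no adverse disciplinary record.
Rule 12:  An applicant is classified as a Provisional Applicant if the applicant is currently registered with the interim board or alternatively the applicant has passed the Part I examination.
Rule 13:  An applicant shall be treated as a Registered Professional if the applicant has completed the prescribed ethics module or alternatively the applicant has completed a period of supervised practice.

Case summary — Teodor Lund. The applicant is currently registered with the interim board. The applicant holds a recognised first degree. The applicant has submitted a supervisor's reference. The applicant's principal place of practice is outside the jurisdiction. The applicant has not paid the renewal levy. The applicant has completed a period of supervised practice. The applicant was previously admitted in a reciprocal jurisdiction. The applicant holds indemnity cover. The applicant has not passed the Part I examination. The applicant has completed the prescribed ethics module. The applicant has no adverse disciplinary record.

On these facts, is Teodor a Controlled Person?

rule 4 — Essential Practitioner: [the applicant has paid the renewal levy? no] OR [the applicant has not completed a period of supervised practice? no] → not satisfied.
rule 6 — Standard Person: [the applicant has passed the Part I examination? no] AND [the applicant does not hold indemnity cover? no] AND [the applicant holds a recognised first degree? yes] → not satisfied.
rule 7 — Certified Holder: [Essential Practitioner (rule 4)? no] OR [Standard Person (rule 6)? no] → not satisfied.
rule 3 — Tier V Candidate: [the applicant has not passed the Part I examination? yes] AND [the applicant's principal place of practice is within the jurisdiction? no] AND [the applicant holds indemnity cover? yes] → not satisfied.
rule 8 — Class-R Practitioner: [Certified Holder (rule 7)? no] OR [Tier V Candidate (rule 3)? no] → not satisfied.
rule 2 — Regulated Professional: [the applicant holds a recognised first degree? yes] AND [the applicant is currently registered with the interim board? yes] AND [the applicant holds indemnity cover? yes] → satisfied.
rule 12 — Provisional Applicant: [the applicant is currently registered with the interim board? yes] OR [the applicant has passed the Part I examination? no] → satisfied.
rule 1 — Restricted Practitioner: [Regulated Professional (rule 2)? yes] AND [Provisional Applicant (rule 12)? yes] → satisfied.
rule 11 — Class-J Person: [the applicant was previously admitted in a reciprocal jurisdiction? yes] OR [the applicant has no adverse disciplinary record? yes] → satisfied.
rule 10 — Essential Person: [the applicant has completed the prescribed ethics module? yes] AND [the applicant is currently registered with the interim board? yes] → satisfied.
rule 5 — Restricted Candidate: [not a Class-J Person (rule 11)? no] AND [Essential Person (rule 10)? yes] → not satisfied.
rule 9 — Controlled Person: [Class-R Practitioner (rule 8)? no] OR [not a Restricted Practitioner (rule 1)? no] OR [Restricted Candidate (rule 5)? no] → not satisfied.

No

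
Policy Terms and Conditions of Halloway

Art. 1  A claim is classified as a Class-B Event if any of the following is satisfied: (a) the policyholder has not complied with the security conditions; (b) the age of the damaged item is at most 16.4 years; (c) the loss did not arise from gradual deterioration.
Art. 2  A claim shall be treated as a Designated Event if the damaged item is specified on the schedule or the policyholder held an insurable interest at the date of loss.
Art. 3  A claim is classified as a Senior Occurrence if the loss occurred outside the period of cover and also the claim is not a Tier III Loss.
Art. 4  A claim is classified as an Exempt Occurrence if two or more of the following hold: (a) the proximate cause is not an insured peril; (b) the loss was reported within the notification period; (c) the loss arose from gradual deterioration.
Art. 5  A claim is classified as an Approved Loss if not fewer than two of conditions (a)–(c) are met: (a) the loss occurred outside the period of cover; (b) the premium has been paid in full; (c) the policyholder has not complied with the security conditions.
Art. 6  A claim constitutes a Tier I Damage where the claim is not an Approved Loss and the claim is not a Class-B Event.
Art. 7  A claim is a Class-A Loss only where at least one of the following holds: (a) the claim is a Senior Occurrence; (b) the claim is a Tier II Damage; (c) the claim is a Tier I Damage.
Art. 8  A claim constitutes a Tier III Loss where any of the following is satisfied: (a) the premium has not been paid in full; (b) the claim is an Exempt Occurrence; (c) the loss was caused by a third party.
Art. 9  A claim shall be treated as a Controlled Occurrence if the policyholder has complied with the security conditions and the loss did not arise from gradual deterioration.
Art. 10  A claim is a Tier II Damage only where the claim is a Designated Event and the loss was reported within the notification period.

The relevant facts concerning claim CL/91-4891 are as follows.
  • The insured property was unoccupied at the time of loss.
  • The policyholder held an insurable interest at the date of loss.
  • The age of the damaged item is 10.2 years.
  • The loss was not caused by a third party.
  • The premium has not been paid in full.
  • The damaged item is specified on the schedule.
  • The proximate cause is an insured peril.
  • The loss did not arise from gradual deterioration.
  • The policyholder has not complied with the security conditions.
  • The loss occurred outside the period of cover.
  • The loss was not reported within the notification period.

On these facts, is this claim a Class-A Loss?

article 4 — Exempt Occurrence: the proximate cause is not an insured peril? no; the loss was reported within the notification period? no; the loss arose from gradual deterioration? no — 0 of 3 hold (need ≥2) → not satisfied.
article 8 — Tier III Loss: [the premium has not been paid in full? yes] OR [Exempt Occurrence (article 4)? no] OR [the loss was caused by a third party? no] → satisfied.
article 3 — Senior Occurrence: [the loss occurred outside the period of cover? yes] AND [not a Tier III Loss (article 8)? no] → not satisfied.
article 2 — Designated Event: [the damaged item is specified on the schedule? yes] OR [the policyholder held an insurable interest at the date of loss? yes] → satisfied.
article 10 — Tier II Damage: [Designated Event (article 2)? yes] AND [the loss was reported within the notification period? no] → not satisfied.
article 5 — Approved Loss: the loss occurred outside the period of cover? yes; the premium has been paid in full? no; the policyholder has not complied with the security conditions? yes — 2 of 3 hold (need ≥2) → satisfied.
article 1 — Class-B Event: [the policyholder has not complied with the security conditions? yes] OR [age of the damaged item: 10.2 years ≤ 16.4 years? yes] OR [the loss did not arise from gradual deterioration? yes] → satisfied.
article 6 — Tier I Damage: [not an Approved Loss (article 5)? no] AND [not a Class-B Event (article 1)? no] → not satisfied.
article 7 — Class-A Loss: [Senior Occurrence (article 3)? no] OR [Tier II Damage (article 10)? no] OR [Tier I Damage (article 6)? no] → not satisfied.

No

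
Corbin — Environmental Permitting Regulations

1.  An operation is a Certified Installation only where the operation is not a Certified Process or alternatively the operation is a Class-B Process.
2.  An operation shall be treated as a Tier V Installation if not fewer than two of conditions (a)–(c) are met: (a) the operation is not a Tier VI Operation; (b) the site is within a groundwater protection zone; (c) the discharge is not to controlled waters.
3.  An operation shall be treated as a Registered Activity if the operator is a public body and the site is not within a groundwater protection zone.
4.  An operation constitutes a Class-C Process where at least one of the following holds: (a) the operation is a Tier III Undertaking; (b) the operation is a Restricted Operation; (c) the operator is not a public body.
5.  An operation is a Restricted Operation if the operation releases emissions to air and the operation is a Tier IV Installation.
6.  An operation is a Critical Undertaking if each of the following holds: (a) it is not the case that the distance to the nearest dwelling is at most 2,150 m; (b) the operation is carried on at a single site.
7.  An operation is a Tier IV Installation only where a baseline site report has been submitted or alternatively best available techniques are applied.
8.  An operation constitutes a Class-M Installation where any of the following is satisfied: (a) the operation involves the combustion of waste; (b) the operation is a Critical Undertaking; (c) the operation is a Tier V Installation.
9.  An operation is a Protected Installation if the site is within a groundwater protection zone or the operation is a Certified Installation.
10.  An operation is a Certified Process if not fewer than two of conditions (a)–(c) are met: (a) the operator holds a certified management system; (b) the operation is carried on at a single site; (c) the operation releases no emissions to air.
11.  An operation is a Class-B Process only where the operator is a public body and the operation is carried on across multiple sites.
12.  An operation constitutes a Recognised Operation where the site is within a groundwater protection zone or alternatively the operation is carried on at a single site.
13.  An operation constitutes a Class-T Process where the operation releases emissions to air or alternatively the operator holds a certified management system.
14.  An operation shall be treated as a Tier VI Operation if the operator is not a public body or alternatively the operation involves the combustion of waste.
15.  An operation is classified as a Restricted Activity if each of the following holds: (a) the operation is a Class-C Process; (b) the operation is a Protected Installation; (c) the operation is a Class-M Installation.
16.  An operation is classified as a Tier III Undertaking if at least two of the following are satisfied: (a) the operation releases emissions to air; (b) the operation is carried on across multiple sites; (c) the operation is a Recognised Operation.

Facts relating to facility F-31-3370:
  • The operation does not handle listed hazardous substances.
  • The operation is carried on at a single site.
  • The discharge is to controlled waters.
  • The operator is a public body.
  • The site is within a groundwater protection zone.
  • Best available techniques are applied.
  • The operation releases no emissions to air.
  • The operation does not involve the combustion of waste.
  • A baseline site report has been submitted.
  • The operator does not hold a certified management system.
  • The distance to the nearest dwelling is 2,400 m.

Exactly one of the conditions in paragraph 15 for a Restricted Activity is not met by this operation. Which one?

Class-C Process

paragraph 12 — Recognised Operation: [the site is within a groundwater protection zone? yes] OR [the operation is carried on at a single site? yes] → satisfied.
paragraph 16 — Tier III Undertaking: the operation releases emissions to air? no; the operation is carried on across multiple sites? no; Recognised Operation (paragraph 12)? yes — 1 of 3 hold (need ≥2) → not satisfied.
paragraph 7 — Tier IV Installation: [a baseline site report has been submitted? yes] OR [best available techniques are applied? yes] → satisfied.
paragraph 5 — Restricted Operation: [the operation releases emissions to air? no] AND [Tier IV Installation (paragraph 7)? yes] → not satisfied.
paragraph 4 — Class-C Process: [Tier III Undertaking (paragraph 16)? no] OR [Restricted Operation (paragraph 5)? no] OR [the operator is not a public body? no] → not satisfied.
paragraph 10 — Certified Process: the operator holds a certified management system? no; the operation is carried on at a single site? yes; the operation releases no emissions to air? yes — 2 of 3 hold (need ≥2) → satisfied.
paragraph 11 — Class-B Process: [the operator is a public body? yes] AND [the operation is carried on across multiple sites? no] → not satisfied.
paragraph 1 — Certified Installation: [not a Certified Process (paragraph 10)? no] OR [Class-B Process (paragraph 11)? no] → not satisfied.
paragraph 9 — Protected Installation: [the site is within a groundwater protection zone? yes] OR [Certified Installation (paragraph 1)? no] → satisfied.
paragraph 6 — Critical Undertaking: [distance to the nearest dwelling: 2,400 m ≤ 2,150 m? no, so negated condition yes] AND [the operation is carried on at a single site? yes] → satisfied.
paragraph 14 — Tier VI Operation: [the operator is not a public body? no] OR [the operation involves the combustion of waste? no] → not satisfied.
paragraph 2 — Tier V Installation: not a Tier VI Operation (paragraph 14)? yes; the site is within a groundwater protection zone? yes; the discharge is not to controlled waters? no — 2 of 3 hold (need ≥2) → satisfied.
paragraph 8 — Class-M Installation: [the operation involves the combustion of waste? no] OR [Critical Undertaking (paragraph 6)? yes] OR [Tier V Installation (paragraph 2)? yes] → satisfied.
paragraph 15 — Restricted Activity: [Class-C Process (paragraph 4)? no] AND [Protected Installation (paragraph 9)? yes] AND [Class-M Installation (paragraph 8)? yes] → not satisfied.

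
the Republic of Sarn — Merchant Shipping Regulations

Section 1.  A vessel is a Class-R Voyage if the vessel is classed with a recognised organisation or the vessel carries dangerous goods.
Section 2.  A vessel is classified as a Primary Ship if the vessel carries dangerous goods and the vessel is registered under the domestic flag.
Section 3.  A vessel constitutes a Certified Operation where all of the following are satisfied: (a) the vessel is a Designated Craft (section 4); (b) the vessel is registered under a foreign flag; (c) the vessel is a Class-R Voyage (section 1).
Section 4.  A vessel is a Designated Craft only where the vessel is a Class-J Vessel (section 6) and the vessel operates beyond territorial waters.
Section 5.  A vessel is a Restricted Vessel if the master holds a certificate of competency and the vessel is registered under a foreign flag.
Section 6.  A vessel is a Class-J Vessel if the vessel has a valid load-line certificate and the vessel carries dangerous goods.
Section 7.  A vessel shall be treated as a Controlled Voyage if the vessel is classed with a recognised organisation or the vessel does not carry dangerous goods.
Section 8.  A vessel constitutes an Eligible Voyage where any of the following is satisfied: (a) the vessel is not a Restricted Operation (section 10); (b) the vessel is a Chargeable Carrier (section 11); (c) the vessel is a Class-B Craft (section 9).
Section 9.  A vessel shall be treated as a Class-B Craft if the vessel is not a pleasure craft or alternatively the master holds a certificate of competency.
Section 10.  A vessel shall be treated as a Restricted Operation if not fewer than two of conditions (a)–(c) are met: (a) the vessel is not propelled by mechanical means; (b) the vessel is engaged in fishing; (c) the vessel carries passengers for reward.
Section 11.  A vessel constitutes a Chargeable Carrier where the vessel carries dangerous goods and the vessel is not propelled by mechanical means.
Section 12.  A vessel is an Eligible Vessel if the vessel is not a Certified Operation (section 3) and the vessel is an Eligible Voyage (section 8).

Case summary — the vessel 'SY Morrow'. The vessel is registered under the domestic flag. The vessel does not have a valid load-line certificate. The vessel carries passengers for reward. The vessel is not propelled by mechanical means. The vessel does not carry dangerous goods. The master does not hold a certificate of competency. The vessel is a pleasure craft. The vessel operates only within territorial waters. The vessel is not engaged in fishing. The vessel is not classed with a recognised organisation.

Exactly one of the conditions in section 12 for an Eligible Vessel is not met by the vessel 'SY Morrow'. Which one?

Eligible Voyage

section 6 — Class-J Vessel: [the vessel has a valid load-line certificate? no] AND [the vessel carries dangerous goods? no] → not satisfied.
section 4 — Designated Craft: [Class-J Vessel (section 6)? no] AND [the vessel operates beyond territorial waters? no] → not satisfied.
section 1 — Class-R Voyage: [the vessel is classed with a recognised organisation? no] OR [the vessel carries dangerous goods? no] → not satisfied.
section 3 — Certified Operation: [Designated Craft (section 4)? no] AND [the vessel is registered under a foreign flag? no] AND [Class-R Voyage (section 1)? no] → not satisfied.
section 10 — Restricted Operation: the vessel is not propelled by mechanical means? yes; the vessel is engaged in fishing? no; the vessel carries passengers for reward? yes — 2 of 3 hold (need ≥2) → satisfied.
section 11 — Chargeable Carrier: [the vessel carries dangerous goods? no] AND [the vessel is not propelled by mechanical means? yes] → not satisfied.
section 9 — Class-B Craft: [the vessel is not a pleasure craft? no] OR [the master holds a certificate of competency? no] → not satisfied.
section 8 — Eligible Voyage: [not a Restricted Operation (section 10)? no] OR [Chargeable Carrier (section 11)? no] OR [Class-B Craft (section 9)? no] → not satisfied.
section 12 — Eligible Vessel: [not a Certified Operation (section 3)? yes] AND [Eligible Voyage (section 8)? no] → not satisfied.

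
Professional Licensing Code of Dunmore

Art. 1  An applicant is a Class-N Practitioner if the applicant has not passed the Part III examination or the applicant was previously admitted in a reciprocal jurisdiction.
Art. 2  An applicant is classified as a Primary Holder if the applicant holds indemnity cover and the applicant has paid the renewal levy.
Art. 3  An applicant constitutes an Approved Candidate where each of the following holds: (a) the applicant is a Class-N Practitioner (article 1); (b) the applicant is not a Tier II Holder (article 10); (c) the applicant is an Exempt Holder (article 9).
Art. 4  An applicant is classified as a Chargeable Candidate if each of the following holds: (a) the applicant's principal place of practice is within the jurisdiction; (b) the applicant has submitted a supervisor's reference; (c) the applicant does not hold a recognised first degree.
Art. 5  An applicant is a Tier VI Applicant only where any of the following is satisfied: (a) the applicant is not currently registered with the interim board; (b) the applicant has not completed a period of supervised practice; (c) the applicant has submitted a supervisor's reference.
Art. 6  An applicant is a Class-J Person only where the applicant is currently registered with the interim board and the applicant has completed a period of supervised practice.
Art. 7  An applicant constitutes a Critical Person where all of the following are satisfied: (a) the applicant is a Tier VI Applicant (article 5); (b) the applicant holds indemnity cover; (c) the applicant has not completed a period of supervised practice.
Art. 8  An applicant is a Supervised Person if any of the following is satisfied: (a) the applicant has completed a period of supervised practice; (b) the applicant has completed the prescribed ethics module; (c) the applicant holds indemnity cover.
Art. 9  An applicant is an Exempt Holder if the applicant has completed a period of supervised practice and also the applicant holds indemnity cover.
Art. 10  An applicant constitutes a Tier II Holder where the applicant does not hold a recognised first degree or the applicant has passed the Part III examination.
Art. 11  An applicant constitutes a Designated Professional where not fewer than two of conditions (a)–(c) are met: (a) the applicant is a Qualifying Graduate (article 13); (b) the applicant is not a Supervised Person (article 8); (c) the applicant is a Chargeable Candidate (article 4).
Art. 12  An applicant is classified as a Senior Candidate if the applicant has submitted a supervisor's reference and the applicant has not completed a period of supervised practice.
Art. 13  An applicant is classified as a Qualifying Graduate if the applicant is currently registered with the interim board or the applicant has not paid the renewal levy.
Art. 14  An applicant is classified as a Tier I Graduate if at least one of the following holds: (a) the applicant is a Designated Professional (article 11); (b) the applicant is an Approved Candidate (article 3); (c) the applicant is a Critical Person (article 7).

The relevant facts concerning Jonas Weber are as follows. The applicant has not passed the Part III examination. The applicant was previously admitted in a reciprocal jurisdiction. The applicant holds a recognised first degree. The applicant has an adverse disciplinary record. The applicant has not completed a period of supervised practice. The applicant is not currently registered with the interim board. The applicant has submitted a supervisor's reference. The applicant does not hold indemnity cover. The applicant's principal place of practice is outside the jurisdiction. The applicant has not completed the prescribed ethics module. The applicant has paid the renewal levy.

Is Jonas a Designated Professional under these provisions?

No

Under article 13: the applicant is currently registered with the interim board? no; or the applicant has not paid the renewal levy? no. So the applicant is not a Qualifying Graduate.
Under article 8: the applicant has completed a period of supervised practice? no; or the applicant has completed the prescribed ethics module? no; or the applicant holds indemnity cover? no. So the applicant is not a Supervised Person.
Under article 4: the applicant's principal place of practice is within the jurisdiction? no; and the applicant has submitted a supervisor's reference? yes; and the applicant does not hold a recognised first degree? no. So the applicant is not a Chargeable Candidate.
Under article 11: Qualifying Graduate (article 13)? no; not a Supervised Person (article 8)? yes; Chargeable Candidate (article 4)? no — 1 of 3 hold (need ≥2) → not satisfied.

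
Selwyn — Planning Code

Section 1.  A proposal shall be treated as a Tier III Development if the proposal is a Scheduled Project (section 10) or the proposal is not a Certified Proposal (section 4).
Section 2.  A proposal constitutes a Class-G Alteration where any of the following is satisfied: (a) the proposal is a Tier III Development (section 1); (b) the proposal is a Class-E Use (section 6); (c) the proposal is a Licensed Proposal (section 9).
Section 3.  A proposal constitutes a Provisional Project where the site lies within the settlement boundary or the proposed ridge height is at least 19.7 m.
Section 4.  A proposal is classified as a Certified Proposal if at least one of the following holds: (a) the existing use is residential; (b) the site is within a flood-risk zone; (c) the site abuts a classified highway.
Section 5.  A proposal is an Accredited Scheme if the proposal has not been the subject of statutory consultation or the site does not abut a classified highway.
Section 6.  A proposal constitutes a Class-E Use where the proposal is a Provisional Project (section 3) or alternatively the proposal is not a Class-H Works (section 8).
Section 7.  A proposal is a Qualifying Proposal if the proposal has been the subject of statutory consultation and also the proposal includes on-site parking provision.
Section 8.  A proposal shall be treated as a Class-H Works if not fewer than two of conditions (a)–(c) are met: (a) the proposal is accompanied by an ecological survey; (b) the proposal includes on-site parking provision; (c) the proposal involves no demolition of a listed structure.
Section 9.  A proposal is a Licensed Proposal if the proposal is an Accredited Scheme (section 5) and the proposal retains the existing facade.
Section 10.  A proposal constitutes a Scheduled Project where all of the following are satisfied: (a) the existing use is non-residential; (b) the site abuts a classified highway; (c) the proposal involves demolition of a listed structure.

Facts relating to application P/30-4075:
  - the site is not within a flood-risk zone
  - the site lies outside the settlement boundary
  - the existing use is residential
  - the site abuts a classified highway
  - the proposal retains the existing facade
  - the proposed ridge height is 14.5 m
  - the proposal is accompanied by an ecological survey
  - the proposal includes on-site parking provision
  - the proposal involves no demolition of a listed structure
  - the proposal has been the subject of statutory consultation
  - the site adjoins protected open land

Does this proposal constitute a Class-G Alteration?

Under section 10: the existing use is non-residential? no; and the site abuts a classified highway? yes; and the proposal involves demolition of a listed structure? no. So the proposal is not a Scheduled Project.
Under section 4: the existing use is residential? yes; or the site is within a flood-risk zone? no; or the site abuts a classified highway? yes. So the proposal is a Certified Proposal.
Under section 1: Scheduled Project (section 10)? no; or not a Certified Proposal (section 4)? no. So the proposal is not a Tier III Development.
Under section 3: the site lies within the settlement boundary? no; or proposed ridge height: 14.5 m ≥ 19.7 m? no. So the proposal is not a Provisional Project.
Under section 8: the proposal is accompanied by an ecological survey? yes; the proposal includes on-site parking provision? yes; the proposal involves no demolition of a listed structure? yes — 3 of 3 hold (need ≥2) → satisfied.
Under section 6: Provisional Project (section 3)? no; or not a Class-H Works (section 8)? no. So the proposal is not a Class-E Use.
Under section 5: the proposal has not been the subject of statutory consultation? no; or the site does not abut a classified highway? no. So the proposal is not an Accredited Scheme.
Under section 9: Accredited Scheme (section 5)? no; and the proposal retains the existing facade? yes. So the proposal is not a Licensed Proposal.
Under section 2: Tier III Development (section 1)? no; or Class-E Use (section 6)? no; or Licensed Proposal (section 9)? no. So the proposal is not a Class-G Alteration.

No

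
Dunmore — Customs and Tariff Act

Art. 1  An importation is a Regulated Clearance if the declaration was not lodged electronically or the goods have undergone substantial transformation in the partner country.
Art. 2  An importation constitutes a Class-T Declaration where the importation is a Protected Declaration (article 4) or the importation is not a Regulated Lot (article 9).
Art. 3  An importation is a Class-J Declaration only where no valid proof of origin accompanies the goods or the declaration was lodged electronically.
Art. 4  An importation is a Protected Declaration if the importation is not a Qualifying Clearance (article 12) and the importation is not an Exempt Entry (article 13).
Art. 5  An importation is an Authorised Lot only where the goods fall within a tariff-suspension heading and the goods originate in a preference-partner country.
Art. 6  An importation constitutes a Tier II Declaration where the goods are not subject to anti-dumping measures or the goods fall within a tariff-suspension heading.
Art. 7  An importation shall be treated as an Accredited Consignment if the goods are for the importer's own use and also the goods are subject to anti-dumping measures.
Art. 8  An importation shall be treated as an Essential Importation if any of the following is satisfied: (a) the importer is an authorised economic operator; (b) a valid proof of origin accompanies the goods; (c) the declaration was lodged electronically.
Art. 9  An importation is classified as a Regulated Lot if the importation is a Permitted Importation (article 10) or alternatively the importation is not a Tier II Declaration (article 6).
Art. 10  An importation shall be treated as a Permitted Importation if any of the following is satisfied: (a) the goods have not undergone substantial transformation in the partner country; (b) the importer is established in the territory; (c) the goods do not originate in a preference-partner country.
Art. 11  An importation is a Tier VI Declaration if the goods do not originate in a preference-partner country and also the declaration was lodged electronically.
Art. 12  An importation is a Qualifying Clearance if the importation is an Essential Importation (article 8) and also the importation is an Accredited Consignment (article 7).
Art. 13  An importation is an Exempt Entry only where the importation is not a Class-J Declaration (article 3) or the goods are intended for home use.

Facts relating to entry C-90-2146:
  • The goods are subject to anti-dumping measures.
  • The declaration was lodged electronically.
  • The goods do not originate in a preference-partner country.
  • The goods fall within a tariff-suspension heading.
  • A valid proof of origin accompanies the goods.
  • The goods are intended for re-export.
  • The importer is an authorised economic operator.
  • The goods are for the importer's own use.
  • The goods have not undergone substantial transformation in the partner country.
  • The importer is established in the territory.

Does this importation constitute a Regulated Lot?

Yes

Under article 10: the goods have not undergone substantial transformation in the partner country? yes; or the importer is established in the territory? yes; or the goods do not originate in a preference-partner country? yes. So the importation is a Permitted Importation.
Under article 6: the goods are not subject to anti-dumping measures? no; or the goods fall within a tariff-suspension heading? yes. So the importation is a Tier II Declaration.
Under article 9: Permitted Importation (article 10)? yes; or not a Tier II Declaration (article 6)? no. So the importation is a Regulated Lot.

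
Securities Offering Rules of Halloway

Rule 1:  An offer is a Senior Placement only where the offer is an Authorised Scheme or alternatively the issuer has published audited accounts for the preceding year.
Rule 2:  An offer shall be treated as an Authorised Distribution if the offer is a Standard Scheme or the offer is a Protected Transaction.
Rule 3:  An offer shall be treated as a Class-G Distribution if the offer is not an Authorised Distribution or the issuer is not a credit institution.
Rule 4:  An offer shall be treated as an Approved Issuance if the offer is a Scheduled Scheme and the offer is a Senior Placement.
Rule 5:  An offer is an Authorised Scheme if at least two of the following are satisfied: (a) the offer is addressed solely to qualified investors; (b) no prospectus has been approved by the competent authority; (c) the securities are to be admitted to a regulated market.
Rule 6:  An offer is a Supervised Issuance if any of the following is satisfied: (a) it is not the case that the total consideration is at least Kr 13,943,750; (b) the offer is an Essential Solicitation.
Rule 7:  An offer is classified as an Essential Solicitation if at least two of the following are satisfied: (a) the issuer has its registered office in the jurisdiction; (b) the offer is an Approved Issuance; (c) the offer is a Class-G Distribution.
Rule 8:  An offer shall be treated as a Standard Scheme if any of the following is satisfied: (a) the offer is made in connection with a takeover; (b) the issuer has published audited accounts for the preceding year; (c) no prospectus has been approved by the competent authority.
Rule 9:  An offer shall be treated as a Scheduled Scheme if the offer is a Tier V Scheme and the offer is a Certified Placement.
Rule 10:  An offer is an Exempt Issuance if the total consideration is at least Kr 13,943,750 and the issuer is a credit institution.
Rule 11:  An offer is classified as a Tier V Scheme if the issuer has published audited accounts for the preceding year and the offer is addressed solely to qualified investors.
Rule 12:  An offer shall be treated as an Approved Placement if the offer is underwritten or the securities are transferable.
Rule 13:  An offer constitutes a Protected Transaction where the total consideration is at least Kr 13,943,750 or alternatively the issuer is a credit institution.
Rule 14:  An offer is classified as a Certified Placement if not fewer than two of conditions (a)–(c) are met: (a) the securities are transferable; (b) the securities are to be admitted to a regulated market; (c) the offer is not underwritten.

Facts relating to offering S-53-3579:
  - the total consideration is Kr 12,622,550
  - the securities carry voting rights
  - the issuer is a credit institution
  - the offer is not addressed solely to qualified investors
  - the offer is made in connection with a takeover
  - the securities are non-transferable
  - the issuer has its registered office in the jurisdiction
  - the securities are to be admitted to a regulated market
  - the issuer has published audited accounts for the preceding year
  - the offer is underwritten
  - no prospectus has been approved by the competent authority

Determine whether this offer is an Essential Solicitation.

rule 11 — Tier V Scheme: [the issuer has published audited accounts for the preceding year? yes] AND [the offer is addressed solely to qualified investors? no] → not satisfied.
rule 14 — Certified Placement: the securities are transferable? no; the securities are to be admitted to a regulated market? yes; the offer is not underwritten? no — 1 of 3 hold (need ≥2) → not satisfied.
rule 9 — Scheduled Scheme: [Tier V Scheme (rule 11)? no] AND [Certified Placement (rule 14)? no] → not satisfied.
rule 5 — Authorised Scheme: the offer is addressed solely to qualified investors? no; no prospectus has been approved by the competent authority? yes; the securities are to be admitted to a regulated market? yes — 2 of 3 hold (need ≥2) → satisfied.
rule 1 — Senior Placement: [Authorised Scheme (rule 5)? yes] OR [the issuer has published audited accounts for the preceding year? yes] → satisfied.
rule 4 — Approved Issuance: [Scheduled Scheme (rule 9)? no] AND [Senior Placement (rule 1)? yes] → not satisfied.
rule 8 — Standard Scheme: [the offer is made in connection with a takeover? yes] OR [the issuer has published audited accounts for the preceding year? yes] OR [no prospectus has been approved by the competent authority? yes] → satisfied.
rule 13 — Protected Transaction: [total consideration: Kr 12,622,550 ≥ Kr 13,943,750? no] OR [the issuer is a credit institution? yes] → satisfied.
rule 2 — Authorised Distribution: [Standard Scheme (rule 8)? yes] OR [Protected Transaction (rule 13)? yes] → satisfied.
rule 3 — Class-G Distribution: [not an Authorised Distribution (rule 2)? no] OR [the issuer is not a credit institution? no] → not satisfied.
rule 7 — Essential Solicitation: the issuer has its registered office in the jurisdiction? yes; Approved Issuance (rule 4)? no; Class-G Distribution (rule 3)? no — 1 of 3 hold (need ≥2) → not satisfied.

No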